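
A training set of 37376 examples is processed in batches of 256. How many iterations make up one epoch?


Iterations per epoch = dataset_size / batch_size
= 37376 / 256
= 146

146


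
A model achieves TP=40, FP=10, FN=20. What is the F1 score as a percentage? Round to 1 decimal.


Precision = TP / (TP + FP) = 40 / 50 = 0.8
Recall = TP / (TP + FN) = 40 / 60 = 0.6667
F1 = 2 * P * R / (P + R)
= 2 * 0.8 * 0.6667 / (0.8 + 0.6667)
= 1.0667 / 1.4667
= 0.7273
As percentage: 72.7%

72.7


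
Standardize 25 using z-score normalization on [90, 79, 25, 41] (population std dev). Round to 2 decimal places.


Mean = (90 + 79 + 25 + 41) / 4 = 58.75
Variance = sum((x_i - mean)^2) / n = 710.1875
Std = sqrt(710.1875) = 26.6493
Z = (x - mean) / std
= (25 - 58.75) / 26.6493
= -33.75 / 26.6493
= -1.27

-1.27


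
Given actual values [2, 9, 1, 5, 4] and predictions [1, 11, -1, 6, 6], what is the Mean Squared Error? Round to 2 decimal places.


Differences: [1, -2, 2, -1, -2]
Squared errors: [1, 4, 4, 1, 4]
Sum of squared errors = 14
MSE = 14 / 5 = 2.80

2.80


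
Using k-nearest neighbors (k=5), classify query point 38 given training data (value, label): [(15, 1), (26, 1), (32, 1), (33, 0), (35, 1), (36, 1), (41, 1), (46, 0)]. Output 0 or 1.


Distances from query 38:
Point 36 (class 1): distance = 2
Point 35 (class 1): distance = 3
Point 41 (class 1): distance = 3
Point 33 (class 0): distance = 5
Point 32 (class 1): distance = 6
K=5 nearest neighbors: classes = [1, 1, 1, 0, 1]
Votes for class 1: 4 / 5
Majority vote => class 1

1


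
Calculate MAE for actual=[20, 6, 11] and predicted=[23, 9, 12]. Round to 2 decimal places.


Absolute errors: [3, 3, 1]
Sum of absolute errors = 7
MAE = 7 / 3 = 2.33

2.33


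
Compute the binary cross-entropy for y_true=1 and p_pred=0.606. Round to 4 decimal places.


For y=1: Loss = -log(p)
= -log(0.606)
= -(-0.5009)
= 0.5009

0.5009


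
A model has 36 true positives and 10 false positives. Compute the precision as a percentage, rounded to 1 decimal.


Precision = TP / (TP + FP) * 100
= 36 / (36 + 10)
= 36 / 46
= 0.7826
= 78.3%

78.3


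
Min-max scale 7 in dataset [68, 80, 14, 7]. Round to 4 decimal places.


Min = 7, Max = 80
Range = 80 - 7 = 73
Scaled = (x - min) / (max - min)
= (7 - 7) / 73
= 0 / 73
= 0.0000

0.0000


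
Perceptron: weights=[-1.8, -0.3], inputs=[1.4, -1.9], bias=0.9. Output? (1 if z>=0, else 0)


z = w . x + b
= -1.8*1.4 + -0.3*-1.9 + 0.9
= -2.52 + 0.57 + 0.9
= -1.95 + 0.9
= -1.05
Since z = -1.05 < 0, output = 0

0


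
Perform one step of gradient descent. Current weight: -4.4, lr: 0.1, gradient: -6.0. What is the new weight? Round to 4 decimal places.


w_new = w_old - lr * gradient
= -4.4 - 0.1 * -6.0
= -4.4 - (-0.6)
= -3.8000

-3.8000


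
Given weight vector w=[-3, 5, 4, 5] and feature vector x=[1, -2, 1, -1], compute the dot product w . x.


Element-wise products:
-3 * 1 = -3
5 * -2 = -10
4 * 1 = 4
5 * -1 = -5
Sum = -3 + -10 + 4 + -5
= -14

-14


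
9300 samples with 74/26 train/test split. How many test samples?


Train samples = 9300 * 74% = 6882
Test samples = 9300 - 6882
= 2418

2418


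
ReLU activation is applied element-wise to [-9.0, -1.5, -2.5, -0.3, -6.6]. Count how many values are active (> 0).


ReLU(x) = max(0, x) for each element:
ReLU(-9.0) = 0
ReLU(-1.5) = 0
ReLU(-2.5) = 0
ReLU(-0.3) = 0
ReLU(-6.6) = 0
Active neurons (>0): 0

0


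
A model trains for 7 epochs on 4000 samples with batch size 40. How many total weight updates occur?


Iterations per epoch = 4000 / 40 = 100
Total updates = iterations_per_epoch * epochs
= 100 * 7
= 700

700


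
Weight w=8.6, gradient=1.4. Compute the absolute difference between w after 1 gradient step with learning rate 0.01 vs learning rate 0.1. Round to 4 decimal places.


With lr=0.01: w_new = 8.6 - 0.01 * 1.4 = 8.586
With lr=0.1: w_new = 8.6 - 0.1 * 1.4 = 8.46
Absolute difference = |8.586 - 8.46|
= 0.1260

0.1260


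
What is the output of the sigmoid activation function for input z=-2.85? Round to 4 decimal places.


sigmoid(z) = 1 / (1 + exp(-z))
exp(-(-2.85)) = exp(2.85) = 17.2878
1 + 17.2878 = 18.2878
1 / 18.2878 = 0.0547

0.0547


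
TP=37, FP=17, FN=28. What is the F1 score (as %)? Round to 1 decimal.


Precision = TP / (TP + FP) = 37 / 54 = 0.6852
Recall = TP / (TP + FN) = 37 / 65 = 0.5692
F1 = 2 * P * R / (P + R)
= 2 * 0.6852 * 0.5692 / (0.6852 + 0.5692)
= 0.7801 / 1.2544
= 0.6218
As percentage: 62.2%

62.2


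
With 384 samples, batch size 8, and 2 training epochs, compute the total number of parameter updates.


Iterations per epoch = 384 / 8 = 48
Total updates = iterations_per_epoch * epochs
= 48 * 2
= 96

96


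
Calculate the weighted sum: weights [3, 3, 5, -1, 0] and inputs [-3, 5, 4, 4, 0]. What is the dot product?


Element-wise products:
3 * -3 = -9
3 * 5 = 15
5 * 4 = 20
-1 * 4 = -4
0 * 0 = 0
Sum = -9 + 15 + 20 + -4 + 0
= 22

22


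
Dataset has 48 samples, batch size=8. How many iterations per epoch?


Iterations per epoch = dataset_size / batch_size
= 48 / 8
= 6

6


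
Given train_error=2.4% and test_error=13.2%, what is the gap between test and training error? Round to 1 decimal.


Generalization gap = test_error - train_error
= 13.2 - 2.4
= 10.8%
A large gap suggests overfitting.

10.8


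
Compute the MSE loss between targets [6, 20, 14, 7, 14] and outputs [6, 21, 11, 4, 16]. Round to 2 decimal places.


Differences: [0, -1, 3, 3, -2]
Squared errors: [0, 1, 9, 9, 4]
Sum of squared errors = 23
MSE = 23 / 5 = 4.60

4.60


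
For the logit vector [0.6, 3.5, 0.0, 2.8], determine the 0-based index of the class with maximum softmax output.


Softmax is a monotonic transformation, so it preserves the argmax.
We need to find the index of the maximum logit.
Index 0: 0.6
Index 1: 3.5
Index 2: 0.0
Index 3: 2.8
Maximum logit = 3.5 at index 1

1


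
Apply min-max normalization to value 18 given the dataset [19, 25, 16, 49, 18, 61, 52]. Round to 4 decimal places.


Min = 16, Max = 61
Range = 61 - 16 = 45
Scaled = (x - min) / (max - min)
= (18 - 16) / 45
= 2 / 45
= 0.0444

0.0444


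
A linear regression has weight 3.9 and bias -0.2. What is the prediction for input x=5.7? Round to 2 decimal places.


y = 3.9 * 5.7 + (-0.2)
= 22.23 + (-0.2)
= 22.03

22.03


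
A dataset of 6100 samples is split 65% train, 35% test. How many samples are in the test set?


Train samples = 6100 * 65% = 3965
Test samples = 6100 - 3965
= 2135

2135


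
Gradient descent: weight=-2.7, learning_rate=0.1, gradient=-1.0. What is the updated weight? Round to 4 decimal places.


w_new = w_old - lr * gradient
= -2.7 - 0.1 * -1.0
= -2.7 - (-0.1)
= -2.6000

-2.6000


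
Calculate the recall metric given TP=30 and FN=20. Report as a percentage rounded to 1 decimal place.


Recall = TP / (TP + FN) * 100
= 30 / (30 + 20)
= 30 / 50
= 0.6
= 60.0%

60.0


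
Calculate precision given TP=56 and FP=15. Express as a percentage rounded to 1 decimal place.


Precision = TP / (TP + FP) * 100
= 56 / (56 + 15)
= 56 / 71
= 0.7887
= 78.9%

78.9


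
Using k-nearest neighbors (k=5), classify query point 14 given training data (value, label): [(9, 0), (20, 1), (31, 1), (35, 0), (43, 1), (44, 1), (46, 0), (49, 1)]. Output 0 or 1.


Distances from query 14:
Point 9 (class 0): distance = 5
Point 20 (class 1): distance = 6
Point 31 (class 1): distance = 17
Point 35 (class 0): distance = 21
Point 43 (class 1): distance = 29
K=5 nearest neighbors: classes = [0, 1, 1, 0, 1]
Votes for class 1: 3 / 5
Majority vote => class 1

1


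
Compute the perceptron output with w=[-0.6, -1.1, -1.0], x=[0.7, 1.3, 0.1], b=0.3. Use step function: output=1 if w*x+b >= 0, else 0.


z = w . x + b
= -0.6*0.7 + -1.1*1.3 + -1.0*0.1 + 0.3
= -0.42 + -1.43 + -0.1 + 0.3
= -1.95 + 0.3
= -1.65
Since z = -1.65 < 0, output = 0

0


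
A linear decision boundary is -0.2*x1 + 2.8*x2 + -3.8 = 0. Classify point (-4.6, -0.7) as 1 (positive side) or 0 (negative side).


Compute -0.2 * -4.6 + 2.8 * -0.7 + -3.8
= 0.92 + -1.96 + -3.8
= -4.84
Since -4.84 < 0, the point is on the negative side.

0


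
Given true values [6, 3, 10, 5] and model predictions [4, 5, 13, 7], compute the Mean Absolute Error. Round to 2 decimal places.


Absolute errors: [2, 2, 3, 2]
Sum of absolute errors = 9
MAE = 9 / 4 = 2.25

2.25


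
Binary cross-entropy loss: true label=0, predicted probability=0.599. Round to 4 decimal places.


For y=0: Loss = -log(1-p)
= -log(1 - 0.599)
= -log(0.401)
= -(-0.9138)
= 0.9138

0.9138


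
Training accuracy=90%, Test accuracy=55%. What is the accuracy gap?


Gap = train_accuracy - test_accuracy
= 90 - 55
= 35%
This large gap strongly indicates overfitting.

35


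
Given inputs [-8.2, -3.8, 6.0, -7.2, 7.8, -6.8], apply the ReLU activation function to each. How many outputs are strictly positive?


ReLU(x) = max(0, x) for each element:
ReLU(-8.2) = 0
ReLU(-3.8) = 0
ReLU(6.0) = 6.0
ReLU(-7.2) = 0
ReLU(7.8) = 7.8
ReLU(-6.8) = 0
Active neurons (>0): 2

2


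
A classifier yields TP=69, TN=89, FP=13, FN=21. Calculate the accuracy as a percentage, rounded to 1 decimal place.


Accuracy = (TP + TN) / (TP + TN + FP + FN) * 100
= (69 + 89) / (69 + 89 + 13 + 21)
= 158 / 192
= 0.8229
= 82.3%

82.3


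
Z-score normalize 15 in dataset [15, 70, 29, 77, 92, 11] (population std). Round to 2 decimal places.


Mean = (15 + 70 + 29 + 77 + 92 + 11) / 6 = 49.0
Variance = sum((x_i - mean)^2) / n = 1012.3333
Std = sqrt(1012.3333) = 31.8172
Z = (x - mean) / std
= (15 - 49.0) / 31.8172
= -34.0 / 31.8172
= -1.07

-1.07


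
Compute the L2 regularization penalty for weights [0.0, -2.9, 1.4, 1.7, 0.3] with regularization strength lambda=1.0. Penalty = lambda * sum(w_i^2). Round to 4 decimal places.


Squaring each weight:
0.0^2 = 0.0
(-2.9)^2 = 8.41
1.4^2 = 1.96
1.7^2 = 2.89
0.3^2 = 0.09
Sum of squares = 13.35
Penalty = 1.0 * 13.35 = 13.3500

13.3500


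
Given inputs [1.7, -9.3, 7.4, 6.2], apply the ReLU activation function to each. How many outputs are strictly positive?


ReLU(x) = max(0, x) for each element:
ReLU(1.7) = 1.7
ReLU(-9.3) = 0
ReLU(7.4) = 7.4
ReLU(6.2) = 6.2
Active neurons (>0): 3

3


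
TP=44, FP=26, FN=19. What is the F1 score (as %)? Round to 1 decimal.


Precision = TP / (TP + FP) = 44 / 70 = 0.6286
Recall = TP / (TP + FN) = 44 / 63 = 0.6984
F1 = 2 * P * R / (P + R)
= 2 * 0.6286 * 0.6984 / (0.6286 + 0.6984)
= 0.878 / 1.327
= 0.6617
As percentage: 66.2%

66.2


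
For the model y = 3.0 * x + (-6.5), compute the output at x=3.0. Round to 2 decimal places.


y = 3.0 * 3.0 + (-6.5)
= 9.0 + (-6.5)
= 2.50

2.50


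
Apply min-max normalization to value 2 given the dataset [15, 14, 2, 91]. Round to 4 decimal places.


Min = 2, Max = 91
Range = 91 - 2 = 89
Scaled = (x - min) / (max - min)
= (2 - 2) / 89
= 0 / 89
= 0.0000

0.0000


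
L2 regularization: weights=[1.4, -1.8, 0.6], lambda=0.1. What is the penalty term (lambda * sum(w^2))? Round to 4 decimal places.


Squaring each weight:
1.4^2 = 1.96
(-1.8)^2 = 3.24
0.6^2 = 0.36
Sum of squares = 5.56
Penalty = 0.1 * 5.56 = 0.5560

0.5560


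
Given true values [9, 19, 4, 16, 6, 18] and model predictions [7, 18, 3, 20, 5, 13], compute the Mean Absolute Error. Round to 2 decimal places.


Absolute errors: [2, 1, 1, 4, 1, 5]
Sum of absolute errors = 14
MAE = 14 / 6 = 2.33

2.33


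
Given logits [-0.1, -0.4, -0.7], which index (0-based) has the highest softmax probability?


Softmax is a monotonic transformation, so it preserves the argmax.
We need to find the index of the maximum logit.
Index 0: -0.1
Index 1: -0.4
Index 2: -0.7
Maximum logit = -0.1 at index 0

0


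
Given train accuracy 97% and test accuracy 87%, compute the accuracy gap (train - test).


Gap = train_accuracy - test_accuracy
= 97 - 87
= 10%
This moderate gap may indicate mild overfitting.

10


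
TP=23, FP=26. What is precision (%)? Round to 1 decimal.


Precision = TP / (TP + FP) * 100
= 23 / (23 + 26)
= 23 / 49
= 0.4694
= 46.9%

46.9


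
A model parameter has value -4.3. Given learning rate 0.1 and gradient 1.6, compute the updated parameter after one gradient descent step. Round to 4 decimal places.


w_new = w_old - lr * gradient
= -4.3 - 0.1 * 1.6
= -4.3 - (0.16)
= -4.4600

-4.4600


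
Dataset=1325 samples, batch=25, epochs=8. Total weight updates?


Iterations per epoch = 1325 / 25 = 53
Total updates = iterations_per_epoch * epochs
= 53 * 8
= 424

424


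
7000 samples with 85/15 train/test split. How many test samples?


Train samples = 7000 * 85% = 5950
Test samples = 7000 - 5950
= 1050

1050


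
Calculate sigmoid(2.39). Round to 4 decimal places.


sigmoid(z) = 1 / (1 + exp(-z))
exp(-(2.39)) = exp(-2.39) = 0.0916
1 + 0.0916 = 1.0916
1 / 1.0916 = 0.9161

0.9161


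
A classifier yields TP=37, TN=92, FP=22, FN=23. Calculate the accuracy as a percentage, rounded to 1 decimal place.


Accuracy = (TP + TN) / (TP + TN + FP + FN) * 100
= (37 + 92) / (37 + 92 + 22 + 23)
= 129 / 174
= 0.7414
= 74.1%

74.1


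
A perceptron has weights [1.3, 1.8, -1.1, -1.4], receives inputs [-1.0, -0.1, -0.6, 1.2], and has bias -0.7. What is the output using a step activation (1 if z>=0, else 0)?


z = w . x + b
= 1.3*-1.0 + 1.8*-0.1 + -1.1*-0.6 + -1.4*1.2 + -0.7
= -1.3 + -0.18 + 0.66 + -1.68 + -0.7
= -2.5 + -0.7
= -3.2
Since z = -3.2 < 0, output = 0

0


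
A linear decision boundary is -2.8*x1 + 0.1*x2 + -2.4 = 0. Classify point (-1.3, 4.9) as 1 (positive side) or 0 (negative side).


Compute -2.8 * -1.3 + 0.1 * 4.9 + -2.4
= 3.64 + 0.49 + -2.4
= 1.73
Since 1.73 >= 0, the point is on the positive side.

1


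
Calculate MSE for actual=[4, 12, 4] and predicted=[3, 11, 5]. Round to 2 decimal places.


Differences: [1, 1, -1]
Squared errors: [1, 1, 1]
Sum of squared errors = 3
MSE = 3 / 3 = 1.00

1.00


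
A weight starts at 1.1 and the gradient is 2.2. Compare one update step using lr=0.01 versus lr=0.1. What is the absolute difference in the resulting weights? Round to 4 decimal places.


With lr=0.01: w_new = 1.1 - 0.01 * 2.2 = 1.078
With lr=0.1: w_new = 1.1 - 0.1 * 2.2 = 0.88
Absolute difference = |1.078 - 0.88|
= 0.1980

0.1980


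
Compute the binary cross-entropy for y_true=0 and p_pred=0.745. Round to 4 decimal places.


For y=0: Loss = -log(1-p)
= -log(1 - 0.745)
= -log(0.255)
= -(-1.3665)
= 1.3665

1.3665


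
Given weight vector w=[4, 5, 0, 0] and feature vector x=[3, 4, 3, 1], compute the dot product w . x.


Element-wise products:
4 * 3 = 12
5 * 4 = 20
0 * 3 = 0
0 * 1 = 0
Sum = 12 + 20 + 0 + 0
= 32

32


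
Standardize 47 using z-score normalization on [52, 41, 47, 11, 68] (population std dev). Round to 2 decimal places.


Mean = (52 + 41 + 47 + 11 + 68) / 5 = 43.8
Variance = sum((x_i - mean)^2) / n = 349.36
Std = sqrt(349.36) = 18.6912
Z = (x - mean) / std
= (47 - 43.8) / 18.6912
= 3.2 / 18.6912
= 0.17

0.17


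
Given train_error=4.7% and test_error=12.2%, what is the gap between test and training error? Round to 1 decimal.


Generalization gap = test_error - train_error
= 12.2 - 4.7
= 7.5%
A moderate gap.

7.5


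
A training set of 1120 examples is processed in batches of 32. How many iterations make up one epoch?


Iterations per epoch = dataset_size / batch_size
= 1120 / 32
= 35

35


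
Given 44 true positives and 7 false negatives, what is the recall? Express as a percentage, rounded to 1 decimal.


Recall = TP / (TP + FN) * 100
= 44 / (44 + 7)
= 44 / 51
= 0.8627
= 86.3%

86.3


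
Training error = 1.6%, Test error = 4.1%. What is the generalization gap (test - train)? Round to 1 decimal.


Generalization gap = test_error - train_error
= 4.1 - 1.6
= 2.5%
A moderate gap.

2.5


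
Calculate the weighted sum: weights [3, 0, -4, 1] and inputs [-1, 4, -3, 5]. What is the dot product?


Element-wise products:
3 * -1 = -3
0 * 4 = 0
-4 * -3 = 12
1 * 5 = 5
Sum = -3 + 0 + 12 + 5
= 14

14


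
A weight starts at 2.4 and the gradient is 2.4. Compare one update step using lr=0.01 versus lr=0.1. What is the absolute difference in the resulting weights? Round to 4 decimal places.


With lr=0.01: w_new = 2.4 - 0.01 * 2.4 = 2.376
With lr=0.1: w_new = 2.4 - 0.1 * 2.4 = 2.16
Absolute difference = |2.376 - 2.16|
= 0.2160

0.2160


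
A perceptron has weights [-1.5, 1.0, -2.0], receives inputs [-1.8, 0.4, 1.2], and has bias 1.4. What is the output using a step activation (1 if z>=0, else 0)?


z = w . x + b
= -1.5*-1.8 + 1.0*0.4 + -2.0*1.2 + 1.4
= 2.7 + 0.4 + -2.4 + 1.4
= 0.7 + 1.4
= 2.1
Since z = 2.1 >= 0, output = 1

1


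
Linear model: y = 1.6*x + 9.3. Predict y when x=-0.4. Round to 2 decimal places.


y = 1.6 * -0.4 + (9.3)
= -0.64 + (9.3)
= 8.66

8.66


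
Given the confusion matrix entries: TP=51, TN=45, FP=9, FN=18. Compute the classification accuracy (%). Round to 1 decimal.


Accuracy = (TP + TN) / (TP + TN + FP + FN) * 100
= (51 + 45) / (51 + 45 + 9 + 18)
= 96 / 123
= 0.7805
= 78.0%

78.0


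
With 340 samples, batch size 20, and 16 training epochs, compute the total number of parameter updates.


Iterations per epoch = 340 / 20 = 17
Total updates = iterations_per_epoch * epochs
= 17 * 16
= 272

272


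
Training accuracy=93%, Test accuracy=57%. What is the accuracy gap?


Gap = train_accuracy - test_accuracy
= 93 - 57
= 36%
This large gap strongly indicates overfitting.

36


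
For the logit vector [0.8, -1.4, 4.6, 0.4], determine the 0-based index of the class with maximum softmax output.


Softmax is a monotonic transformation, so it preserves the argmax.
We need to find the index of the maximum logit.
Index 0: 0.8
Index 1: -1.4
Index 2: 4.6
Index 3: 0.4
Maximum logit = 4.6 at index 2

2


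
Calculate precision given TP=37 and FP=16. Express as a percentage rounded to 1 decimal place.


Precision = TP / (TP + FP) * 100
= 37 / (37 + 16)
= 37 / 53
= 0.6981
= 69.8%

69.8


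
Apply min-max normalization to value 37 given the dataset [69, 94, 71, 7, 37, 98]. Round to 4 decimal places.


Min = 7, Max = 98
Range = 98 - 7 = 91
Scaled = (x - min) / (max - min)
= (37 - 7) / 91
= 30 / 91
= 0.3297

0.3297


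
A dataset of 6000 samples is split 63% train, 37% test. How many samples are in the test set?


Train samples = 6000 * 63% = 3780
Test samples = 6000 - 3780
= 2220

2220


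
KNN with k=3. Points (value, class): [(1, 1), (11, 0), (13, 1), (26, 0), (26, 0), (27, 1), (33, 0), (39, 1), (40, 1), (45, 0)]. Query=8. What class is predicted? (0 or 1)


Distances from query 8:
Point 11 (class 0): distance = 3
Point 13 (class 1): distance = 5
Point 1 (class 1): distance = 7
K=3 nearest neighbors: classes = [0, 1, 1]
Votes for class 1: 2 / 3
Majority vote => class 1

1


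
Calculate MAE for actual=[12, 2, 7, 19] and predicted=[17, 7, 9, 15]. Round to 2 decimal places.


Absolute errors: [5, 5, 2, 4]
Sum of absolute errors = 16
MAE = 16 / 4 = 4.00

4.00


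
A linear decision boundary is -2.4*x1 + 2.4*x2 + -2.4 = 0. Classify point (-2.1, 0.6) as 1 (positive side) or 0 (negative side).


Compute -2.4 * -2.1 + 2.4 * 0.6 + -2.4
= 5.04 + 1.44 + -2.4
= 4.08
Since 4.08 >= 0, the point is on the positive side.

1


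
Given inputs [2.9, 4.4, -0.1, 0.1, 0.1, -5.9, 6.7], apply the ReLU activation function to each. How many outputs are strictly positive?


ReLU(x) = max(0, x) for each element:
ReLU(2.9) = 2.9
ReLU(4.4) = 4.4
ReLU(-0.1) = 0
ReLU(0.1) = 0.1
ReLU(0.1) = 0.1
ReLU(-5.9) = 0
ReLU(6.7) = 6.7
Active neurons (>0): 5

5


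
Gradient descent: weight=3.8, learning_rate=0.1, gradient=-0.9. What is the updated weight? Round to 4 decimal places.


w_new = w_old - lr * gradient
= 3.8 - 0.1 * -0.9
= 3.8 - (-0.09)
= 3.8900

3.8900


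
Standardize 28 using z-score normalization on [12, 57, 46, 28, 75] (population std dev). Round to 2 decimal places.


Mean = (12 + 57 + 46 + 28 + 75) / 5 = 43.6
Variance = sum((x_i - mean)^2) / n = 482.64
Std = sqrt(482.64) = 21.9691
Z = (x - mean) / std
= (28 - 43.6) / 21.9691
= -15.6 / 21.9691
= -0.71

-0.71


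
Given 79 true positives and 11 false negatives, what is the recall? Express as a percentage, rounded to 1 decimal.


Recall = TP / (TP + FN) * 100
= 79 / (79 + 11)
= 79 / 90
= 0.8778
= 87.8%

87.8


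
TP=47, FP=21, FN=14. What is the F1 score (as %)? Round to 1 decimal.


Precision = TP / (TP + FP) = 47 / 68 = 0.6912
Recall = TP / (TP + FN) = 47 / 61 = 0.7705
F1 = 2 * P * R / (P + R)
= 2 * 0.6912 * 0.7705 / (0.6912 + 0.7705)
= 1.0651 / 1.4617
= 0.7287
As percentage: 72.9%

72.9


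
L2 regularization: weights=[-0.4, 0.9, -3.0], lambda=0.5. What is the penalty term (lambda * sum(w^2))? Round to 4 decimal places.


Squaring each weight:
(-0.4)^2 = 0.16
0.9^2 = 0.81
(-3.0)^2 = 9.0
Sum of squares = 9.97
Penalty = 0.5 * 9.97 = 4.9850

4.9850


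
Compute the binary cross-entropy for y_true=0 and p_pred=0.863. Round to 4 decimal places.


For y=0: Loss = -log(1-p)
= -log(1 - 0.863)
= -log(0.137)
= -(-1.9878)
= 1.9878

1.9878


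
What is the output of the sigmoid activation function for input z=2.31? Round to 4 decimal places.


sigmoid(z) = 1 / (1 + exp(-z))
exp(-(2.31)) = exp(-2.31) = 0.0993
1 + 0.0993 = 1.0993
1 / 1.0993 = 0.9097

0.9097


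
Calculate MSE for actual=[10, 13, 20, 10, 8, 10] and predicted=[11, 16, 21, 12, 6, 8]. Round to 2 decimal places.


Differences: [-1, -3, -1, -2, 2, 2]
Squared errors: [1, 9, 1, 4, 4, 4]
Sum of squared errors = 23
MSE = 23 / 6 = 3.83

3.83


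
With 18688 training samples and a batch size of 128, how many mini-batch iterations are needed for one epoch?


Iterations per epoch = dataset_size / batch_size
= 18688 / 128
= 146

146


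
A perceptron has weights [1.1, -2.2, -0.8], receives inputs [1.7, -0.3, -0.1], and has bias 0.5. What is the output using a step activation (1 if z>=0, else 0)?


z = w . x + b
= 1.1*1.7 + -2.2*-0.3 + -0.8*-0.1 + 0.5
= 1.87 + 0.66 + 0.08 + 0.5
= 2.61 + 0.5
= 3.11
Since z = 3.11 >= 0, output = 1

1


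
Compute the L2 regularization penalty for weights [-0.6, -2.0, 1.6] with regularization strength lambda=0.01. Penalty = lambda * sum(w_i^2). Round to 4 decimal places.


Squaring each weight:
(-0.6)^2 = 0.36
(-2.0)^2 = 4.0
1.6^2 = 2.56
Sum of squares = 6.92
Penalty = 0.01 * 6.92 = 0.0692

0.0692


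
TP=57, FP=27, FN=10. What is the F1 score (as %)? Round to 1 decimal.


Precision = TP / (TP + FP) = 57 / 84 = 0.6786
Recall = TP / (TP + FN) = 57 / 67 = 0.8507
F1 = 2 * P * R / (P + R)
= 2 * 0.6786 * 0.8507 / (0.6786 + 0.8507)
= 1.1546 / 1.5293
= 0.755
As percentage: 75.5%

75.5


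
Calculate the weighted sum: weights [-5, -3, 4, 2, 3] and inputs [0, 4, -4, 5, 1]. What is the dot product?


Element-wise products:
-5 * 0 = 0
-3 * 4 = -12
4 * -4 = -16
2 * 5 = 10
3 * 1 = 3
Sum = 0 + -12 + -16 + 10 + 3
= -15

-15


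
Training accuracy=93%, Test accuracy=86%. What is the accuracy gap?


Gap = train_accuracy - test_accuracy
= 93 - 86
= 7%
This moderate gap may indicate mild overfitting.

7


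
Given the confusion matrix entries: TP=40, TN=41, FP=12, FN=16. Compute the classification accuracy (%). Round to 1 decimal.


Accuracy = (TP + TN) / (TP + TN + FP + FN) * 100
= (40 + 41) / (40 + 41 + 12 + 16)
= 81 / 109
= 0.7431
= 74.3%

74.3


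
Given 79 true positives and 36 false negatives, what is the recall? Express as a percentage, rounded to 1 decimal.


Recall = TP / (TP + FN) * 100
= 79 / (79 + 36)
= 79 / 115
= 0.687
= 68.7%

68.7


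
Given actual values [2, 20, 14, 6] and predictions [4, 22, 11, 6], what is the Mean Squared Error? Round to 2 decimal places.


Differences: [-2, -2, 3, 0]
Squared errors: [4, 4, 9, 0]
Sum of squared errors = 17
MSE = 17 / 4 = 4.25

4.25


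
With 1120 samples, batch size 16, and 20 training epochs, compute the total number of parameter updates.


Iterations per epoch = 1120 / 16 = 70
Total updates = iterations_per_epoch * epochs
= 70 * 20
= 1400

1400


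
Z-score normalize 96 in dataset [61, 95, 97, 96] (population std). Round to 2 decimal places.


Mean = (61 + 95 + 97 + 96) / 4 = 87.25
Variance = sum((x_i - mean)^2) / n = 230.1875
Std = sqrt(230.1875) = 15.1719
Z = (x - mean) / std
= (96 - 87.25) / 15.1719
= 8.75 / 15.1719
= 0.58

0.58


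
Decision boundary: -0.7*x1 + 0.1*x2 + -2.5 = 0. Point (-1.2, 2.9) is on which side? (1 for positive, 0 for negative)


Compute -0.7 * -1.2 + 0.1 * 2.9 + -2.5
= 0.84 + 0.29 + -2.5
= -1.37
Since -1.37 < 0, the point is on the negative side.

0


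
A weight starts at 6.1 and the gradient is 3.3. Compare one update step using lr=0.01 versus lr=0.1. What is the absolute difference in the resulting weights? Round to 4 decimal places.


With lr=0.01: w_new = 6.1 - 0.01 * 3.3 = 6.067
With lr=0.1: w_new = 6.1 - 0.1 * 3.3 = 5.77
Absolute difference = |6.067 - 5.77|
= 0.2970

0.2970


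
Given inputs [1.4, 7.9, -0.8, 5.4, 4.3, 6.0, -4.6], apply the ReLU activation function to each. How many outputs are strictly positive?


ReLU(x) = max(0, x) for each element:
ReLU(1.4) = 1.4
ReLU(7.9) = 7.9
ReLU(-0.8) = 0
ReLU(5.4) = 5.4
ReLU(4.3) = 4.3
ReLU(6.0) = 6.0
ReLU(-4.6) = 0
Active neurons (>0): 5

5


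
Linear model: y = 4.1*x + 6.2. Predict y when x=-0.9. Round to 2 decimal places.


y = 4.1 * -0.9 + (6.2)
= -3.69 + (6.2)
= 2.51

2.51


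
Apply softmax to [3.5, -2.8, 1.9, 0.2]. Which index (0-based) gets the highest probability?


Softmax is a monotonic transformation, so it preserves the argmax.
We need to find the index of the maximum logit.
Index 0: 3.5
Index 1: -2.8
Index 2: 1.9
Index 3: 0.2
Maximum logit = 3.5 at index 0

0


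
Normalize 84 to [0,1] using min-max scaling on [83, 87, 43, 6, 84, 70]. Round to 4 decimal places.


Min = 6, Max = 87
Range = 87 - 6 = 81
Scaled = (x - min) / (max - min)
= (84 - 6) / 81
= 78 / 81
= 0.9630

0.9630


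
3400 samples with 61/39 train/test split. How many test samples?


Train samples = 3400 * 61% = 2074
Test samples = 3400 - 2074
= 1326

1326


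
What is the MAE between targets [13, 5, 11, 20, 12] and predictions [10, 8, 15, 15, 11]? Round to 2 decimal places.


Absolute errors: [3, 3, 4, 5, 1]
Sum of absolute errors = 16
MAE = 16 / 5 = 3.20

3.20


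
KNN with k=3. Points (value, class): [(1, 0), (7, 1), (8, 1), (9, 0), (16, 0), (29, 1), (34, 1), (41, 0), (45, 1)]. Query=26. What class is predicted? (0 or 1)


Distances from query 26:
Point 29 (class 1): distance = 3
Point 34 (class 1): distance = 8
Point 16 (class 0): distance = 10
K=3 nearest neighbors: classes = [1, 1, 0]
Votes for class 1: 2 / 3
Majority vote => class 1

1


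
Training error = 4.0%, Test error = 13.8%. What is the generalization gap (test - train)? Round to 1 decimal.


Generalization gap = test_error - train_error
= 13.8 - 4.0
= 9.8%
A moderate gap.

9.8


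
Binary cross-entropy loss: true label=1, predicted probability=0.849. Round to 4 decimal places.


For y=1: Loss = -log(p)
= -log(0.849)
= -(-0.1637)
= 0.1637

0.1637


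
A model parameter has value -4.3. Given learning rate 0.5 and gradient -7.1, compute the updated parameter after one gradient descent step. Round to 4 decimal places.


w_new = w_old - lr * gradient
= -4.3 - 0.5 * -7.1
= -4.3 - (-3.55)
= -0.7500

-0.7500


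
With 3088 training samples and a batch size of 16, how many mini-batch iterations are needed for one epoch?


Iterations per epoch = dataset_size / batch_size
= 3088 / 16
= 193

193


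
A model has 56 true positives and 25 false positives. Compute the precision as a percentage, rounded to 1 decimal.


Precision = TP / (TP + FP) * 100
= 56 / (56 + 25)
= 56 / 81
= 0.6914
= 69.1%

69.1


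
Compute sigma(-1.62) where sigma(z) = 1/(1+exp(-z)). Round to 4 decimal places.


sigmoid(z) = 1 / (1 + exp(-z))
exp(-(-1.62)) = exp(1.62) = 5.0531
1 + 5.0531 = 6.0531
1 / 6.0531 = 0.1652

0.1652


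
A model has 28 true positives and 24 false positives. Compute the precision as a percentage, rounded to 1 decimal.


Precision = TP / (TP + FP) * 100
= 28 / (28 + 24)
= 28 / 52
= 0.5385
= 53.8%

53.8


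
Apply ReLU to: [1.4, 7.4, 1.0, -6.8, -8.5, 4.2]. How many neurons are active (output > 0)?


ReLU(x) = max(0, x) for each element:
ReLU(1.4) = 1.4
ReLU(7.4) = 7.4
ReLU(1.0) = 1.0
ReLU(-6.8) = 0
ReLU(-8.5) = 0
ReLU(4.2) = 4.2
Active neurons (>0): 4

4


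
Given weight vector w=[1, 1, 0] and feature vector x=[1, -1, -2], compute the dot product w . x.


Element-wise products:
1 * 1 = 1
1 * -1 = -1
0 * -2 = 0
Sum = 1 + -1 + 0
= 0

0


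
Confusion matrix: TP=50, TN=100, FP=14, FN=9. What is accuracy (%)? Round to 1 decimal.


Accuracy = (TP + TN) / (TP + TN + FP + FN) * 100
= (50 + 100) / (50 + 100 + 14 + 9)
= 150 / 173
= 0.8671
= 86.7%

86.7


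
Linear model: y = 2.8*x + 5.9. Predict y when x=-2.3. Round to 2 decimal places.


y = 2.8 * -2.3 + (5.9)
= -6.44 + (5.9)
= -0.54

-0.54


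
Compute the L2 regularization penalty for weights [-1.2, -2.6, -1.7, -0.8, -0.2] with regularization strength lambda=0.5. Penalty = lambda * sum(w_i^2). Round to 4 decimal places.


Squaring each weight:
(-1.2)^2 = 1.44
(-2.6)^2 = 6.76
(-1.7)^2 = 2.89
(-0.8)^2 = 0.64
(-0.2)^2 = 0.04
Sum of squares = 11.77
Penalty = 0.5 * 11.77 = 5.8850

5.8850


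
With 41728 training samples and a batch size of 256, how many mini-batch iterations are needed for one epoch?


Iterations per epoch = dataset_size / batch_size
= 41728 / 256
= 163

163


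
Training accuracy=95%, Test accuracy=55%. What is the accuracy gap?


Gap = train_accuracy - test_accuracy
= 95 - 55
= 40%
This large gap strongly indicates overfitting.

40


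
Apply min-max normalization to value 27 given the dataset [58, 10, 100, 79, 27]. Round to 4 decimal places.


Min = 10, Max = 100
Range = 100 - 10 = 90
Scaled = (x - min) / (max - min)
= (27 - 10) / 90
= 17 / 90
= 0.1889

0.1889


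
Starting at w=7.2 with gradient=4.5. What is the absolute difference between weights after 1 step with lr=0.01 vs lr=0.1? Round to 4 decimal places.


With lr=0.01: w_new = 7.2 - 0.01 * 4.5 = 7.155
With lr=0.1: w_new = 7.2 - 0.1 * 4.5 = 6.75
Absolute difference = |7.155 - 6.75|
= 0.4050

0.4050


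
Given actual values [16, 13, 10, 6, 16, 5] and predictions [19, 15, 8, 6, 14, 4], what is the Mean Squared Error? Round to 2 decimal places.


Differences: [-3, -2, 2, 0, 2, 1]
Squared errors: [9, 4, 4, 0, 4, 1]
Sum of squared errors = 22
MSE = 22 / 6 = 3.67

3.67


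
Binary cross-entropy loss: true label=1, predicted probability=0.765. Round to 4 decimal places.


For y=1: Loss = -log(p)
= -log(0.765)
= -(-0.2679)
= 0.2679

0.2679


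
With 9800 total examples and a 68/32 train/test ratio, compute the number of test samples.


Train samples = 9800 * 68% = 6664
Test samples = 9800 - 6664
= 3136

3136


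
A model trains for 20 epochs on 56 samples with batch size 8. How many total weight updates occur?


Iterations per epoch = 56 / 8 = 7
Total updates = iterations_per_epoch * epochs
= 7 * 20
= 140

140


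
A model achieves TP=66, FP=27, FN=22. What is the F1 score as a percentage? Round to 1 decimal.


Precision = TP / (TP + FP) = 66 / 93 = 0.7097
Recall = TP / (TP + FN) = 66 / 88 = 0.75
F1 = 2 * P * R / (P + R)
= 2 * 0.7097 * 0.75 / (0.7097 + 0.75)
= 1.0645 / 1.4597
= 0.7293
As percentage: 72.9%

72.9


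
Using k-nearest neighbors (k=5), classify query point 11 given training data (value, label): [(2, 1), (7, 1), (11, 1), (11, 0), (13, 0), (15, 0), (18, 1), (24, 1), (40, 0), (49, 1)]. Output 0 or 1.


Distances from query 11:
Point 11 (class 0): distance = 0
Point 11 (class 1): distance = 0
Point 13 (class 0): distance = 2
Point 15 (class 0): distance = 4
Point 7 (class 1): distance = 4
K=5 nearest neighbors: classes = [0, 1, 0, 0, 1]
Votes for class 1: 2 / 5
Majority vote => class 0

0


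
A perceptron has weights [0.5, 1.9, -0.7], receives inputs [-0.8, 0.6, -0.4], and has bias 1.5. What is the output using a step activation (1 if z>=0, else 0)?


z = w . x + b
= 0.5*-0.8 + 1.9*0.6 + -0.7*-0.4 + 1.5
= -0.4 + 1.14 + 0.28 + 1.5
= 1.02 + 1.5
= 2.52
Since z = 2.52 >= 0, output = 1

1


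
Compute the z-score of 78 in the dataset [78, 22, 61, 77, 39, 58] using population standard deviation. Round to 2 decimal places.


Mean = (78 + 22 + 61 + 77 + 39 + 58) / 6 = 55.8333
Variance = sum((x_i - mean)^2) / n = 399.8056
Std = sqrt(399.8056) = 19.9951
Z = (x - mean) / std
= (78 - 55.8333) / 19.9951
= 22.1667 / 19.9951
= 1.11

1.11


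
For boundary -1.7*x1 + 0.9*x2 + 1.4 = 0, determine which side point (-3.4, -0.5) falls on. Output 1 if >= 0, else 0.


Compute -1.7 * -3.4 + 0.9 * -0.5 + 1.4
= 5.78 + -0.45 + 1.4
= 6.73
Since 6.73 >= 0, the point is on the positive side.

1


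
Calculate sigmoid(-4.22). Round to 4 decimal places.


sigmoid(z) = 1 / (1 + exp(-z))
exp(-(-4.22)) = exp(4.22) = 68.0335
1 + 68.0335 = 69.0335
1 / 69.0335 = 0.0145

0.0145


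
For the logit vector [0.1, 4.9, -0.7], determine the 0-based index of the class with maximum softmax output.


Softmax is a monotonic transformation, so it preserves the argmax.
We need to find the index of the maximum logit.
Index 0: 0.1
Index 1: 4.9
Index 2: -0.7
Maximum logit = 4.9 at index 1

1


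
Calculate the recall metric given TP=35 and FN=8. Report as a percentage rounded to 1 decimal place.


Recall = TP / (TP + FN) * 100
= 35 / (35 + 8)
= 35 / 43
= 0.814
= 81.4%

81.4


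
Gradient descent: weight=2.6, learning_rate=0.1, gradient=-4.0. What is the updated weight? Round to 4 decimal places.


w_new = w_old - lr * gradient
= 2.6 - 0.1 * -4.0
= 2.6 - (-0.4)
= 3.0000

3.0000


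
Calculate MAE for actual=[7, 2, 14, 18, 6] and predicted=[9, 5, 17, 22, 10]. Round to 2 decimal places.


Absolute errors: [2, 3, 3, 4, 4]
Sum of absolute errors = 16
MAE = 16 / 5 = 3.20

3.20


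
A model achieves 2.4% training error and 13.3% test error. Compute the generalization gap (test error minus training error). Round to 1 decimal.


Generalization gap = test_error - train_error
= 13.3 - 2.4
= 10.9%
A large gap suggests overfitting.

10.9


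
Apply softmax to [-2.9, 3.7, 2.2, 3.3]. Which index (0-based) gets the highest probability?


Softmax is a monotonic transformation, so it preserves the argmax.
We need to find the index of the maximum logit.
Index 0: -2.9
Index 1: 3.7
Index 2: 2.2
Index 3: 3.3
Maximum logit = 3.7 at index 1

1


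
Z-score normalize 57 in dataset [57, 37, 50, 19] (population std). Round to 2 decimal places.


Mean = (57 + 37 + 50 + 19) / 4 = 40.75
Variance = sum((x_i - mean)^2) / n = 209.1875
Std = sqrt(209.1875) = 14.4633
Z = (x - mean) / std
= (57 - 40.75) / 14.4633
= 16.25 / 14.4633
= 1.12

1.12


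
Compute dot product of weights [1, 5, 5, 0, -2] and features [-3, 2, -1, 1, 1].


Element-wise products:
1 * -3 = -3
5 * 2 = 10
5 * -1 = -5
0 * 1 = 0
-2 * 1 = -2
Sum = -3 + 10 + -5 + 0 + -2
= 0

0


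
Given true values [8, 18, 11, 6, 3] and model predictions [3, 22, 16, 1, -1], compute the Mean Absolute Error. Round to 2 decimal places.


Absolute errors: [5, 4, 5, 5, 4]
Sum of absolute errors = 23
MAE = 23 / 5 = 4.60

4.60


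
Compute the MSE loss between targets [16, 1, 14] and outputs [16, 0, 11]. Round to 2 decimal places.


Differences: [0, 1, 3]
Squared errors: [0, 1, 9]
Sum of squared errors = 10
MSE = 10 / 3 = 3.33

3.33


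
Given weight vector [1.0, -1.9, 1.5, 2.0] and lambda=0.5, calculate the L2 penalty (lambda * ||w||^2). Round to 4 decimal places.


Squaring each weight:
1.0^2 = 1.0
(-1.9)^2 = 3.61
1.5^2 = 2.25
2.0^2 = 4.0
Sum of squares = 10.86
Penalty = 0.5 * 10.86 = 5.4300

5.4300


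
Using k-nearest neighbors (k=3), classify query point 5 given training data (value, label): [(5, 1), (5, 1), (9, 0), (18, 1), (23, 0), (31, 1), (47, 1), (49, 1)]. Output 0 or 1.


Distances from query 5:
Point 5 (class 1): distance = 0
Point 5 (class 1): distance = 0
Point 9 (class 0): distance = 4
K=3 nearest neighbors: classes = [1, 1, 0]
Votes for class 1: 2 / 3
Majority vote => class 1

1


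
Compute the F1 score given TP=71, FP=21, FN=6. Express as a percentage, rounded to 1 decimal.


Precision = TP / (TP + FP) = 71 / 92 = 0.7717
Recall = TP / (TP + FN) = 71 / 77 = 0.9221
F1 = 2 * P * R / (P + R)
= 2 * 0.7717 * 0.9221 / (0.7717 + 0.9221)
= 1.4232 / 1.6938
= 0.8402
As percentage: 84.0%

84.0


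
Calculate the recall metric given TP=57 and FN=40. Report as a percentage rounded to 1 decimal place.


Recall = TP / (TP + FN) * 100
= 57 / (57 + 40)
= 57 / 97
= 0.5876
= 58.8%

58.8


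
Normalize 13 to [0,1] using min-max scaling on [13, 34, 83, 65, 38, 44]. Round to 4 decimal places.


Min = 13, Max = 83
Range = 83 - 13 = 70
Scaled = (x - min) / (max - min)
= (13 - 13) / 70
= 0 / 70
= 0.0000

0.0000


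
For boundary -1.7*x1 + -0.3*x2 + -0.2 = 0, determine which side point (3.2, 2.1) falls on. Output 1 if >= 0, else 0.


Compute -1.7 * 3.2 + -0.3 * 2.1 + -0.2
= -5.44 + -0.63 + -0.2
= -6.27
Since -6.27 < 0, the point is on the negative side.

0


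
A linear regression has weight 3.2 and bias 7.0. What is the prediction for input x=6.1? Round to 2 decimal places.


y = 3.2 * 6.1 + (7.0)
= 19.52 + (7.0)
= 26.52

26.52


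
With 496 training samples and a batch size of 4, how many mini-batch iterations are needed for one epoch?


Iterations per epoch = dataset_size / batch_size
= 496 / 4
= 124

124


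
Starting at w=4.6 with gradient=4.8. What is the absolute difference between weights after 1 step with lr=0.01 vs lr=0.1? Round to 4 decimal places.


With lr=0.01: w_new = 4.6 - 0.01 * 4.8 = 4.552
With lr=0.1: w_new = 4.6 - 0.1 * 4.8 = 4.12
Absolute difference = |4.552 - 4.12|
= 0.4320

0.4320


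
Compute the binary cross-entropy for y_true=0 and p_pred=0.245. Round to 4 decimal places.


For y=0: Loss = -log(1-p)
= -log(1 - 0.245)
= -log(0.755)
= -(-0.281)
= 0.2810

0.2810


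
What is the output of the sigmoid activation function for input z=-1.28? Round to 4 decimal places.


sigmoid(z) = 1 / (1 + exp(-z))
exp(-(-1.28)) = exp(1.28) = 3.5966
1 + 3.5966 = 4.5966
1 / 4.5966 = 0.2176

0.2176


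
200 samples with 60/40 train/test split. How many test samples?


Train samples = 200 * 60% = 120
Test samples = 200 - 120
= 80

80


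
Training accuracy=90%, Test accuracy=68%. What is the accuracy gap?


Gap = train_accuracy - test_accuracy
= 90 - 68
= 22%
This large gap strongly indicates overfitting.

22


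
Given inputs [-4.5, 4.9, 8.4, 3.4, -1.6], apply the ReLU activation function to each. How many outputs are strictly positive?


ReLU(x) = max(0, x) for each element:
ReLU(-4.5) = 0
ReLU(4.9) = 4.9
ReLU(8.4) = 8.4
ReLU(3.4) = 3.4
ReLU(-1.6) = 0
Active neurons (>0): 3

3


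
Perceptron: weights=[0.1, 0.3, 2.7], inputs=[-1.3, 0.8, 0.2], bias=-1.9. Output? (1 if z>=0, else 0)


z = w . x + b
= 0.1*-1.3 + 0.3*0.8 + 2.7*0.2 + -1.9
= -0.13 + 0.24 + 0.54 + -1.9
= 0.65 + -1.9
= -1.25
Since z = -1.25 < 0, output = 0

0


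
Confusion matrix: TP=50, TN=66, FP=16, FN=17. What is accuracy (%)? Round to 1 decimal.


Accuracy = (TP + TN) / (TP + TN + FP + FN) * 100
= (50 + 66) / (50 + 66 + 16 + 17)
= 116 / 149
= 0.7785
= 77.9%

77.9


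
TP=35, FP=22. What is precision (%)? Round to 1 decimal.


Precision = TP / (TP + FP) * 100
= 35 / (35 + 22)
= 35 / 57
= 0.614
= 61.4%

61.4


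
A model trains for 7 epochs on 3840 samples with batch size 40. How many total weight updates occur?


Iterations per epoch = 3840 / 40 = 96
Total updates = iterations_per_epoch * epochs
= 96 * 7
= 672

672


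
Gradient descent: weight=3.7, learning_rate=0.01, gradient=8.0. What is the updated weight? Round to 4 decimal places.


w_new = w_old - lr * gradient
= 3.7 - 0.01 * 8.0
= 3.7 - (0.08)
= 3.6200

3.6200
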